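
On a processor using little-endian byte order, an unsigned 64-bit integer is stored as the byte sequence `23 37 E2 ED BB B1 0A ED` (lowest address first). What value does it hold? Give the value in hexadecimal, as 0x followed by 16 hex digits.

In little-endian order the low byte comes first in memory.
Reassemble most-significant byte first: ED 0A B1 BB ED E2 37 23 → 0xED0AB1BBEDE23723.

0xED0AB1BBEDE23723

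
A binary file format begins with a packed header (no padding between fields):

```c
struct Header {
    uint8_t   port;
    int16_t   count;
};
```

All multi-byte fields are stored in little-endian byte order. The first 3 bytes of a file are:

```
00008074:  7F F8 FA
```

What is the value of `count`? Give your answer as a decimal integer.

-1288

`count` follows `port` (1 byte), so it starts at byte offset 1 and occupies 2 bytes.
Bytes at offsets 1..2: F8 FA.
In little-endian order the low byte comes first in memory.
Reassemble most-significant byte first: FA F8 → 0xFAF8.
Top bit is set, so as a signed 16-bit value this is 0xFAF8 − 2^16 = -1288.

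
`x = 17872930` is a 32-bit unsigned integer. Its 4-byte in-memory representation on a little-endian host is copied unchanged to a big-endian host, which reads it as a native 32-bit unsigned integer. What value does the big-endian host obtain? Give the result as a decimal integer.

582488065

17872930 in 32-bit hexadecimal is 0x0110B822.
Stored little-endian, the bytes at ascending addresses are 22 B8 10 01.
Read back as big-endian, the last byte is least significant, giving 0x22B81001.
0x22B81001 = 582488065.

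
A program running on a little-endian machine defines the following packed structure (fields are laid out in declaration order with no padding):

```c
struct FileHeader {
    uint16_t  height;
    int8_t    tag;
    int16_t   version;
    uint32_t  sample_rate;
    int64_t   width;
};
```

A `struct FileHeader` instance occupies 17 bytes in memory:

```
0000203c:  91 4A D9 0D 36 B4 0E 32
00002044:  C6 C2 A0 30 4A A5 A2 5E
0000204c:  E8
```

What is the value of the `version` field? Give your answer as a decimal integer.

13837

`version` follows `height` (2 B), `tag` (1 B), so it starts at offset 2 + 1 = 3 and occupies 2 bytes.
Bytes at offsets 3..4: 0D 36.
Little-endian: lowest address holds the least-significant byte.
Reassemble most-significant byte first: 36 0D → 0x360D.
0x360D = 13837.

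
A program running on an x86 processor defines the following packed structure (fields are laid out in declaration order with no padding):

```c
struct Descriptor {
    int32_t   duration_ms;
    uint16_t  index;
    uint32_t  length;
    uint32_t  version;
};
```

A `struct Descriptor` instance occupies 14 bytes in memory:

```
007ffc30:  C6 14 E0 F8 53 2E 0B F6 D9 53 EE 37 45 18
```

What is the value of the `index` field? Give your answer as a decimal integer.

`index` follows `duration_ms` (4 bytes), so it starts at byte offset 4 and occupies 2 bytes.
Bytes at offsets 4..5: 53 2E.
In little-endian order the low byte comes first in memory.
Reassemble most-significant byte first: 2E 53 → 0x2E53.
0x2E53 = 11859.

11859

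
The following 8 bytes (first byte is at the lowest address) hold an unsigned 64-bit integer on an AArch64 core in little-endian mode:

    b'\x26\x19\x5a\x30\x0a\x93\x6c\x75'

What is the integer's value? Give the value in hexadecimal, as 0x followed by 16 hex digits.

Little-endian: lowest address holds the least-significant byte.
Reassemble most-significant byte first: 75 6C 93 0A 30 5A 19 26 → 0x756C930A305A1926.

0x756C930A305A1926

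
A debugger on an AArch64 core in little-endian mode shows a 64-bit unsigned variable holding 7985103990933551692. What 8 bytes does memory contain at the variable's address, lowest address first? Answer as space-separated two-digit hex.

7985103990933551692 in hexadecimal, padded to 64 bits, is 0x6ED0C9C5DA25FA4C.
Split into bytes (most-significant first): 6E D0 C9 C5 DA 25 FA 4C.
Little-endian stores the least-significant byte at the lowest address.
So at ascending addresses the bytes are 4C FA 25 DA C5 C9 D0 6E.

4C FA 25 DA C5 C9 D0 6E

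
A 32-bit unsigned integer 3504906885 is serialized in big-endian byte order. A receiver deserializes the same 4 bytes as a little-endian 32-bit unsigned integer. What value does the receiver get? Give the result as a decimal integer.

3504906885 in 32-bit hexadecimal is 0xD0E8A285.
Stored big-endian, the bytes at ascending addresses are D0 E8 A2 85.
Read back as little-endian, the first byte is least significant, giving 0x85A2E8D0.
0x85A2E8D0 = 2242046160.

2242046160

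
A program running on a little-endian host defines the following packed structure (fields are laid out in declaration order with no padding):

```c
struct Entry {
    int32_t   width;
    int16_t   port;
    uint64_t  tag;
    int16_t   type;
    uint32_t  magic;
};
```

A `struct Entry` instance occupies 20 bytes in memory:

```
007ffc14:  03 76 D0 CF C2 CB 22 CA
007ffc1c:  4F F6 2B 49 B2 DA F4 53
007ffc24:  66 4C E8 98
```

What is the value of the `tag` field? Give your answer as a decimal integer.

`tag` follows `width` (4 B), `port` (2 B), so it starts at offset 4 + 2 = 6 and occupies 8 bytes.
Bytes at offsets 6..13: 22 CA 4F F6 2B 49 B2 DA.
Little-endian stores the least-significant byte at the lowest address.
Reassemble most-significant byte first: DA B2 49 2B F6 4F CA 22 → 0xDAB2492BF64FCA22.
0xDAB2492BF64FCA22 = 15758738499287632418.

15758738499287632418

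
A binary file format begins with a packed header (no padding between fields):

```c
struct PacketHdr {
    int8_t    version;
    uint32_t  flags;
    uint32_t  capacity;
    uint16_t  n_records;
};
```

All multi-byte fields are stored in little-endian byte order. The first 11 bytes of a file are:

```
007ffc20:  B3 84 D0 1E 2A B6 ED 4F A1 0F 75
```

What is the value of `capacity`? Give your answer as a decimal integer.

`capacity` follows `version` (1 B), `flags` (4 B), so it starts at offset 1 + 4 = 5 and occupies 4 bytes.
Bytes at offsets 5..8: B6 ED 4F A1.
Little-endian stores the least-significant byte at the lowest address.
Reassemble most-significant byte first: A1 4F ED B6 → 0xA14FEDB6.
0xA14FEDB6 = 2706369974.

2706369974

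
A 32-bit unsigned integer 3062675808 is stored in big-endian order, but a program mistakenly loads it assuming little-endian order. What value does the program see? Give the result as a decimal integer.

1622772918

3062675808 in 32-bit hexadecimal is 0xB68CB960.
Stored big-endian, the bytes at ascending addresses are B6 8C B9 60.
Read back as little-endian, the first byte is least significant, giving 0x60B98CB6.
0x60B98CB6 = 1622772918.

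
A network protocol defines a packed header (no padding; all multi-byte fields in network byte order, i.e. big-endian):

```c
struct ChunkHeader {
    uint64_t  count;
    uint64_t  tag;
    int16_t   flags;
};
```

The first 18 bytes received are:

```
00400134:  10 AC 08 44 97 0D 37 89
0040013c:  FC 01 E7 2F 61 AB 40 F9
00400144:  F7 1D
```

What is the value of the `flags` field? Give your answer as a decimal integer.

`flags` follows `count` (8 B), `tag` (8 B), so it starts at offset 8 + 8 = 16 and occupies 2 bytes.
Bytes at offsets 16..17: F7 1D.
In big-endian order the high byte comes first in memory.
The bytes are already most-significant first: 0xF71D.
Top bit is set, so as a signed 16-bit value this is 0xF71D − 2^16 = -2275.

-2275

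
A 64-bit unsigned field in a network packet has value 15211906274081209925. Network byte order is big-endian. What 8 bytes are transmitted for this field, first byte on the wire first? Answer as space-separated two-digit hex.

D3 1B 8C 28 FF 25 7E 45

15211906274081209925 in hexadecimal, padded to 64 bits, is 0xD31B8C28FF257E45.
Split into bytes (most-significant first): D3 1B 8C 28 FF 25 7E 45.
In big-endian order the high byte comes first in memory.
So the memory order matches the most-significant-first order: D3 1B 8C 28 FF 25 7E 45.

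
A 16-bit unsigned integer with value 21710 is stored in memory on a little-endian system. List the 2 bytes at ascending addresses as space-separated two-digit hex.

21710 in hexadecimal, padded to 16 bits, is 0x54CE.
Split into bytes (most-significant first): 54 CE.
Little-endian: lowest address holds the least-significant byte.
So at ascending addresses the bytes are CE 54.

CE 54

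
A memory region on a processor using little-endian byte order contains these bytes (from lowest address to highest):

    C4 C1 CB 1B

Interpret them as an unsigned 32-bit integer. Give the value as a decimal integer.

In little-endian order the low byte comes first in memory.
Reassemble most-significant byte first: 1B CB C1 C4 → 0x1BCBC1C4.
0x1BCBC1C4 = 466338244.

466338244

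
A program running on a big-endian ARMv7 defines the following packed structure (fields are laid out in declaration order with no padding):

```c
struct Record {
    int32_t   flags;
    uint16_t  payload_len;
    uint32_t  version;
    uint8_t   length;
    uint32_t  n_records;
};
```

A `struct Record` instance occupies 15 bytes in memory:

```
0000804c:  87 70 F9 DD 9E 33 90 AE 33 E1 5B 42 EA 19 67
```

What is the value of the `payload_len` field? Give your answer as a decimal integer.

`payload_len` follows `flags` (4 bytes), so it starts at byte offset 4 and occupies 2 bytes.
Bytes at offsets 4..5: 9E 33.
Big-endian: lowest address holds the most-significant byte.
The bytes are already most-significant first: 0x9E33.
0x9E33 = 40499.

40499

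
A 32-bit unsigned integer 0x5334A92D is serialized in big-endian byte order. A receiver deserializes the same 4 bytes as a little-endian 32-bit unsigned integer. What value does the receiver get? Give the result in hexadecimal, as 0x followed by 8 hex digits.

0x2DA93453

Stored big-endian, the bytes at ascending addresses are 53 34 A9 2D.
Read back as little-endian, the first byte is least significant, giving 0x2DA93453.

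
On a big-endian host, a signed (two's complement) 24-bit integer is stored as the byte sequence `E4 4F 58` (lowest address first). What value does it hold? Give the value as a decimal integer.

-1814696

Big-endian: lowest address holds the most-significant byte.
The bytes are already most-significant first: 0xE44F58.
Top bit is set, so as a signed 24-bit value this is 0xE44F58 − 2^24 = -1814696.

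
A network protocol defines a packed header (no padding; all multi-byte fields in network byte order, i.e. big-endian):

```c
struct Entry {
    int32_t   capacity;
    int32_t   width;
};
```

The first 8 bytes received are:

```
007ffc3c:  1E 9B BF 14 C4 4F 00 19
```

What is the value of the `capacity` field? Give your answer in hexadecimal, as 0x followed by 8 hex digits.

`capacity` is the first field, at byte offset 0, occupying 4 bytes.
Bytes at offsets 0..3: 1E 9B BF 14.
Big-endian: lowest address holds the most-significant byte.
The bytes are already most-significant first: 0x1E9BBF14.

0x1E9BBF14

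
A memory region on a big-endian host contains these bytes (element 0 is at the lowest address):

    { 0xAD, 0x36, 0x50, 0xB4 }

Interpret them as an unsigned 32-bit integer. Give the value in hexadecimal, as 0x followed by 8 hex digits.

Big-endian: lowest address holds the most-significant byte.
The bytes are already most-significant first: 0xAD3650B4.

0xAD3650B4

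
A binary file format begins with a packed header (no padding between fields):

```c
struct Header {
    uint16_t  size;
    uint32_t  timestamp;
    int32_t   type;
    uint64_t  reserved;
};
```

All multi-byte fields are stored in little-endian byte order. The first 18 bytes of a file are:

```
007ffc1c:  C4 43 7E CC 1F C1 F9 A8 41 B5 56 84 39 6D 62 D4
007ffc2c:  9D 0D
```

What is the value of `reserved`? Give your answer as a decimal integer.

`reserved` follows `size` (2 B), `timestamp` (4 B), `type` (4 B), so it starts at offset 2 + 4 + 4 = 10 and occupies 8 bytes.
Bytes at offsets 10..17: 56 84 39 6D 62 D4 9D 0D.
Little-endian: lowest address holds the least-significant byte.
Reassemble most-significant byte first: 0D 9D D4 62 6D 39 84 56 → 0x0D9DD4626D398456.
0x0D9DD4626D398456 = 981173813041005654.

981173813041005654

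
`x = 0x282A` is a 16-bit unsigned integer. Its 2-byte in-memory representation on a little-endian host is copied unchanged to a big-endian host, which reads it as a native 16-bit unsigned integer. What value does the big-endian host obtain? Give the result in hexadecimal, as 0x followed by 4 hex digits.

Stored little-endian, the bytes at ascending addresses are 2A 28.
Read back as big-endian, the last byte is least significant, giving 0x2A28.

0x2A28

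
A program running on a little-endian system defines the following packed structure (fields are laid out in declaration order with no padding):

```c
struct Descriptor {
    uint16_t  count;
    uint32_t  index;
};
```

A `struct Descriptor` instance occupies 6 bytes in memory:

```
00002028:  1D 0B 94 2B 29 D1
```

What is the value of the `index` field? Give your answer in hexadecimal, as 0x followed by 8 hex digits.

0xD1292B94

`index` follows `count` (2 bytes), so it starts at byte offset 2 and occupies 4 bytes.
Bytes at offsets 2..5: 94 2B 29 D1.
Little-endian stores the least-significant byte at the lowest address.
Reassemble most-significant byte first: D1 29 2B 94 → 0xD1292B94.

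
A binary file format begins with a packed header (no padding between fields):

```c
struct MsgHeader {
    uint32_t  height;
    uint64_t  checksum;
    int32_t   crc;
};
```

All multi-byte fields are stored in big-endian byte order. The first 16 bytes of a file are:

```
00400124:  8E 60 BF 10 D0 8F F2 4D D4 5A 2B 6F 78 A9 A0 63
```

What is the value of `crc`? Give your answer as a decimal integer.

`crc` follows `height` (4 B), `checksum` (8 B), so it starts at offset 4 + 8 = 12 and occupies 4 bytes.
Bytes at offsets 12..15: 78 A9 A0 63.
Big-endian: lowest address holds the most-significant byte.
The bytes are already most-significant first: 0x78A9A063.
0x78A9A063 = 2024382563.

2024382563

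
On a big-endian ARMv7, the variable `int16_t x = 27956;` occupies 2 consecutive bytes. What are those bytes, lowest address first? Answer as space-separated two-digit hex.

6D 34

27956 in hexadecimal, padded to 16 bits, is 0x6D34.
Split into bytes (most-significant first): 6D 34.
Big-endian: lowest address holds the most-significant byte.
So the memory order matches the most-significant-first order: 6D 34.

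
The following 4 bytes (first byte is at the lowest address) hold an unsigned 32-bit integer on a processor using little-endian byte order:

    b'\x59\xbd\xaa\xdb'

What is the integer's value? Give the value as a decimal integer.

Little-endian stores the least-significant byte at the lowest address.
Reassemble most-significant byte first: DB AA BD 59 → 0xDBAABD59.
0xDBAABD59 = 3685399897.

3685399897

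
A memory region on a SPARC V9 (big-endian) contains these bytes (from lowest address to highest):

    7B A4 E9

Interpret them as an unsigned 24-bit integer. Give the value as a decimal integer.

8103145

In big-endian order the high byte comes first in memory.
The bytes are already most-significant first: 0x7BA4E9.
0x7BA4E9 = 8103145.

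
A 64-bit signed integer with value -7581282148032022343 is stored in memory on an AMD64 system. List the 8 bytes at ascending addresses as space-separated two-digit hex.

B9 78 8A C0 0D E0 C9 96

Two's complement of -7581282148032022343 in 64 bits: 7581282148032022343 = 0x69361FF23F758747; invert → 0x96C9E00DC08A78B8; add 1 → 0x96C9E00DC08A78B9.
Split into bytes (most-significant first): 96 C9 E0 0D C0 8A 78 B9.
Little-endian stores the least-significant byte at the lowest address.
So at ascending addresses the bytes are B9 78 8A C0 0D E0 C9 96.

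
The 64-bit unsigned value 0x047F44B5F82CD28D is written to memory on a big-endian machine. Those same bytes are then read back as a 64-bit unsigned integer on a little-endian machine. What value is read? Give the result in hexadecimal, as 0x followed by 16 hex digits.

Stored big-endian, the bytes at ascending addresses are 04 7F 44 B5 F8 2C D2 8D.
Read back as little-endian, the first byte is least significant, giving 0x8DD22CF8B5447F04.

0x8DD22CF8B5447F04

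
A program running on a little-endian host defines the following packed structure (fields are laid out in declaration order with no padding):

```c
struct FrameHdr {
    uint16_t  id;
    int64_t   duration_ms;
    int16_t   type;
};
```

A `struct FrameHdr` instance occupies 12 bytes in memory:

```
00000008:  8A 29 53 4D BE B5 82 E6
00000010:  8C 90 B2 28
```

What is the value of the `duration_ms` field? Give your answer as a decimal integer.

`duration_ms` follows `id` (2 bytes), so it starts at byte offset 2 and occupies 8 bytes.
Bytes at offsets 2..9: 53 4D BE B5 82 E6 8C 90.
In little-endian order the low byte comes first in memory.
Reassemble most-significant byte first: 90 8C E6 82 B5 BE 4D 53 → 0x908CE682B5BE4D53.
Top bit is set, so as a signed 64-bit value this is 0x908CE682B5BE4D53 − 2^64 = -8030790586439152301.

-8030790586439152301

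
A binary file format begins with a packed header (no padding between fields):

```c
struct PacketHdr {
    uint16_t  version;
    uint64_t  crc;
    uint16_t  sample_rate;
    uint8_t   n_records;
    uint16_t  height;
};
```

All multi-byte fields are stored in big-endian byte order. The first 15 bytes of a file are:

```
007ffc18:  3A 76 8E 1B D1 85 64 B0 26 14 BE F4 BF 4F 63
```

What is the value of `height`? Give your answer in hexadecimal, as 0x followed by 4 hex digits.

0x4F63

`height` follows `version` (2 B), `crc` (8 B), `sample_rate` (2 B), `n_records` (1 B), so it starts at offset 2 + 8 + 2 + 1 = 13 and occupies 2 bytes.
Bytes at offsets 13..14: 4F 63.
Big-endian stores the most-significant byte at the lowest address.
The bytes are already most-significant first: 0x4F63.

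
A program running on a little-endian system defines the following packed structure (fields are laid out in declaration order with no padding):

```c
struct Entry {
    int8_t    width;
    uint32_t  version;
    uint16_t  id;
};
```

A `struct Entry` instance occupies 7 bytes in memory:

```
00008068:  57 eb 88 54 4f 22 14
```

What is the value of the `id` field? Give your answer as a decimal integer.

5154

`id` follows `width` (1 B), `version` (4 B), so it starts at offset 1 + 4 = 5 and occupies 2 bytes.
Bytes at offsets 5..6: 22 14.
Little-endian: lowest address holds the least-significant byte.
Reassemble most-significant byte first: 14 22 → 0x1422.
0x1422 = 5154.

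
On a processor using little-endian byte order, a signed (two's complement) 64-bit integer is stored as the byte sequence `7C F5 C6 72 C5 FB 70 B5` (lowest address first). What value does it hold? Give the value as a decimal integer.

-5372517530000231044

Little-endian stores the least-significant byte at the lowest address.
Reassemble most-significant byte first: B5 70 FB C5 72 C6 F5 7C → 0xB570FBC572C6F57C.
Top bit is set, so as a signed 64-bit value this is 0xB570FBC572C6F57C − 2^64 = -5372517530000231044.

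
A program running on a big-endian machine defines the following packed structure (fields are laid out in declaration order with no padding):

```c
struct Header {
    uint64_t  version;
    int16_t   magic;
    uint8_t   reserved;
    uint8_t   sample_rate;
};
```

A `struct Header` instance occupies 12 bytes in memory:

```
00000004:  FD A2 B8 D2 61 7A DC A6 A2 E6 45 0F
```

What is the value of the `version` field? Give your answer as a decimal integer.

18276373451540978854

`version` is the first field, at byte offset 0, occupying 8 bytes.
Bytes at offsets 0..7: FD A2 B8 D2 61 7A DC A6.
Big-endian stores the most-significant byte at the lowest address.
The bytes are already most-significant first: 0xFDA2B8D2617ADCA6.
0xFDA2B8D2617ADCA6 = 18276373451540978854.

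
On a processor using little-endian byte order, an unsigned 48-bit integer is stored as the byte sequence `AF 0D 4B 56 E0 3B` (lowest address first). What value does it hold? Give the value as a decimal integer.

In little-endian order the low byte comes first in memory.
Reassemble most-significant byte first: 3B E0 56 4B 0D AF → 0x3BE0564B0DAF.
0x3BE0564B0DAF = 65834706472367.

65834706472367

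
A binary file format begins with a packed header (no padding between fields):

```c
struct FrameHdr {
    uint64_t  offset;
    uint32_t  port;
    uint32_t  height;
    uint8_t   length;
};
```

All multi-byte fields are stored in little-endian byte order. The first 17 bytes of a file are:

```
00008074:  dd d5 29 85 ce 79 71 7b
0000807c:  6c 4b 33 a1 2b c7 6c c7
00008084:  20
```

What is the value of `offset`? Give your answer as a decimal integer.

`offset` is the first field, at byte offset 0, occupying 8 bytes.
Bytes at offsets 0..7: DD D5 29 85 CE 79 71 7B.
In little-endian order the low byte comes first in memory.
Reassemble most-significant byte first: 7B 71 79 CE 85 29 D5 DD → 0x7B7179CE8529D5DD.
0x7B7179CE8529D5DD = 8895024666937775581.

8895024666937775581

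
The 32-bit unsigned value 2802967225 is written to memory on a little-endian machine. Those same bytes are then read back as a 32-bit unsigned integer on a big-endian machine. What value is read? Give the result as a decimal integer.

3118600615

2802967225 in 32-bit hexadecimal is 0xA711E2B9.
Stored little-endian, the bytes at ascending addresses are B9 E2 11 A7.
Read back as big-endian, the last byte is least significant, giving 0xB9E211A7.
0xB9E211A7 = 3118600615.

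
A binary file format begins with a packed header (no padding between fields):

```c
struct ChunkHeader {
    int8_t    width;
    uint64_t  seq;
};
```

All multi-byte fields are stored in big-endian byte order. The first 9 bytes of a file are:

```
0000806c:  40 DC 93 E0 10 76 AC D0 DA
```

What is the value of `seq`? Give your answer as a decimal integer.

`seq` follows `width` (1 byte), so it starts at byte offset 1 and occupies 8 bytes.
Bytes at offsets 1..8: DC 93 E0 10 76 AC D0 DA.
Big-endian: lowest address holds the most-significant byte.
The bytes are already most-significant first: 0xDC93E01076ACD0DA.
0xDC93E01076ACD0DA = 15894293871235748058.

15894293871235748058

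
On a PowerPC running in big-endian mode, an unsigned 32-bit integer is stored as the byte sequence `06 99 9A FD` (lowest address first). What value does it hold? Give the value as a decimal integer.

110729981

Big-endian stores the most-significant byte at the lowest address.
The bytes are already most-significant first: 0x06999AFD.
0x06999AFD = 110729981.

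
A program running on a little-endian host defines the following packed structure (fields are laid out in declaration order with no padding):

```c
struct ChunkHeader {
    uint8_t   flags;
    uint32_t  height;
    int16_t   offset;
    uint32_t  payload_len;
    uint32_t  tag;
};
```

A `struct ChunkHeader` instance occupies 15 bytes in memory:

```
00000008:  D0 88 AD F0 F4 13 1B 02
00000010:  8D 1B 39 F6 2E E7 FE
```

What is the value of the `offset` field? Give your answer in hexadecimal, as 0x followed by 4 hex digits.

0x1B13

`offset` follows `flags` (1 B), `height` (4 B), so it starts at offset 1 + 4 = 5 and occupies 2 bytes.
Bytes at offsets 5..6: 13 1B.
Little-endian stores the least-significant byte at the lowest address.
Reassemble most-significant byte first: 1B 13 → 0x1B13.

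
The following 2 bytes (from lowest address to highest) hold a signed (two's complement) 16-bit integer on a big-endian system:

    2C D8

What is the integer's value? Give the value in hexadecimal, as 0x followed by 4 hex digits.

In big-endian order the high byte comes first in memory.
The bytes are already most-significant first: 0x2CD8.

0x2CD8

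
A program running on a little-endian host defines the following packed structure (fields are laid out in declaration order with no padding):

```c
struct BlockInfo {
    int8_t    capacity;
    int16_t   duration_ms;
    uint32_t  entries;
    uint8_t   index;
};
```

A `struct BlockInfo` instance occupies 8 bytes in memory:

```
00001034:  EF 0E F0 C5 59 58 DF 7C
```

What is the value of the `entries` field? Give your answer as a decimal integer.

`entries` follows `capacity` (1 B), `duration_ms` (2 B), so it starts at offset 1 + 2 = 3 and occupies 4 bytes.
Bytes at offsets 3..6: C5 59 58 DF.
Little-endian: lowest address holds the least-significant byte.
Reassemble most-significant byte first: DF 58 59 C5 → 0xDF5859C5.
0xDF5859C5 = 3747109317.

3747109317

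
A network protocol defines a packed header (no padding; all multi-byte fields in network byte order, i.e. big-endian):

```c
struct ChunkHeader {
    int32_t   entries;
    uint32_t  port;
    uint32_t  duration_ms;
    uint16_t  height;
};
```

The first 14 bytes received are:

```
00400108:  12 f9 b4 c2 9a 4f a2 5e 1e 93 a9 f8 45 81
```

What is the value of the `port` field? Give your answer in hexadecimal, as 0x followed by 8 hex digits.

0x9A4FA25E

`port` follows `entries` (4 bytes), so it starts at byte offset 4 and occupies 4 bytes.
Bytes at offsets 4..7: 9A 4F A2 5E.
In big-endian order the high byte comes first in memory.
The bytes are already most-significant first: 0x9A4FA25E.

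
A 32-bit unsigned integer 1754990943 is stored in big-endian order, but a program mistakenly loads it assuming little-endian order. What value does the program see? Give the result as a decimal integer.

1594465128

1754990943 in 32-bit hexadecimal is 0x689B095F.
Stored big-endian, the bytes at ascending addresses are 68 9B 09 5F.
Read back as little-endian, the first byte is least significant, giving 0x5F099B68.
0x5F099B68 = 1594465128.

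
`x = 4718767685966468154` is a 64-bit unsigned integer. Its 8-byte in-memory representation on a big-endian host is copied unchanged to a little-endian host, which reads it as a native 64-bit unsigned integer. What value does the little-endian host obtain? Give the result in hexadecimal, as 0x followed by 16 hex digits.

0x3A949F93356E7C41

4718767685966468154 in 64-bit hexadecimal is 0x417C6E35939F943A.
Stored big-endian, the bytes at ascending addresses are 41 7C 6E 35 93 9F 94 3A.
Read back as little-endian, the first byte is least significant, giving 0x3A949F93356E7C41.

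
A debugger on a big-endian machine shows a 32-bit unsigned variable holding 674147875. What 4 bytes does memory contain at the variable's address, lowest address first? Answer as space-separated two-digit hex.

674147875 in hexadecimal, padded to 32 bits, is 0x282EAE23.
Split into bytes (most-significant first): 28 2E AE 23.
Big-endian: lowest address holds the most-significant byte.
So the memory order matches the most-significant-first order: 28 2E AE 23.

28 2E AE 23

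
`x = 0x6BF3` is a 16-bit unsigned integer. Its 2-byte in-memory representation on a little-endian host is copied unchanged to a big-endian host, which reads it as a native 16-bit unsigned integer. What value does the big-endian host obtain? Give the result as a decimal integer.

Stored little-endian, the bytes at ascending addresses are F3 6B.
Read back as big-endian, the last byte is least significant, giving 0xF36B.
0xF36B = 62315.

62315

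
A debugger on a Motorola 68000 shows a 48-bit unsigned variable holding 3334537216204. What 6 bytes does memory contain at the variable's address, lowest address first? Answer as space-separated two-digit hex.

3334537216204 in hexadecimal, padded to 48 bits, is 0x030861E800CC.
Split into bytes (most-significant first): 03 08 61 E8 00 CC.
Big-endian: lowest address holds the most-significant byte.
So the memory order matches the most-significant-first order: 03 08 61 E8 00 CC.

03 08 61 E8 00 CC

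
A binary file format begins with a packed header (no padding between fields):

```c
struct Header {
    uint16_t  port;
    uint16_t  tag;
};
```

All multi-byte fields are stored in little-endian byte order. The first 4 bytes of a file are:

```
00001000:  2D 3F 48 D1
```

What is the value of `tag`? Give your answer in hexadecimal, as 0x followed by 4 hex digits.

`tag` follows `port` (2 bytes), so it starts at byte offset 2 and occupies 2 bytes.
Bytes at offsets 2..3: 48 D1.
Little-endian stores the least-significant byte at the lowest address.
Reassemble most-significant byte first: D1 48 → 0xD148.

0xD148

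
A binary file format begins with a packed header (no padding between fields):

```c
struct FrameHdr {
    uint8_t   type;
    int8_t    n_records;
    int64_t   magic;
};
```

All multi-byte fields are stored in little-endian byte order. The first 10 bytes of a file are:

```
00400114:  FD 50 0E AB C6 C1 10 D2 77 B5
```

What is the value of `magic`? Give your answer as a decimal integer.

-5370593061203694834

`magic` follows `type` (1 B), `n_records` (1 B), so it starts at offset 1 + 1 = 2 and occupies 8 bytes.
Bytes at offsets 2..9: 0E AB C6 C1 10 D2 77 B5.
In little-endian order the low byte comes first in memory.
Reassemble most-significant byte first: B5 77 D2 10 C1 C6 AB 0E → 0xB577D210C1C6AB0E.
Top bit is set, so as a signed 64-bit value this is 0xB577D210C1C6AB0E − 2^64 = -5370593061203694834.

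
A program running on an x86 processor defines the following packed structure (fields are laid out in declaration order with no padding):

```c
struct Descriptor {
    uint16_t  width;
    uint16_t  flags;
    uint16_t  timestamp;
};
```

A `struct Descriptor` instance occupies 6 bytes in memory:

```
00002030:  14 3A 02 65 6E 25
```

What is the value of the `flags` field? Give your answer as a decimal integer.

`flags` follows `width` (2 bytes), so it starts at byte offset 2 and occupies 2 bytes.
Bytes at offsets 2..3: 02 65.
Little-endian: lowest address holds the least-significant byte.
Reassemble most-significant byte first: 65 02 → 0x6502.
0x6502 = 25858.

25858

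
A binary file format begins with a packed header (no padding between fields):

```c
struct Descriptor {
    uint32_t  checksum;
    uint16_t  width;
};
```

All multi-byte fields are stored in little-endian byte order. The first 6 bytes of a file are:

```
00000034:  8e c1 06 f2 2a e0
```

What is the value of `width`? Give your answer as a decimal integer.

57386

`width` follows `checksum` (4 bytes), so it starts at byte offset 4 and occupies 2 bytes.
Bytes at offsets 4..5: 2A E0.
In little-endian order the low byte comes first in memory.
Reassemble most-significant byte first: E0 2A → 0xE02A.
0xE02A = 57386.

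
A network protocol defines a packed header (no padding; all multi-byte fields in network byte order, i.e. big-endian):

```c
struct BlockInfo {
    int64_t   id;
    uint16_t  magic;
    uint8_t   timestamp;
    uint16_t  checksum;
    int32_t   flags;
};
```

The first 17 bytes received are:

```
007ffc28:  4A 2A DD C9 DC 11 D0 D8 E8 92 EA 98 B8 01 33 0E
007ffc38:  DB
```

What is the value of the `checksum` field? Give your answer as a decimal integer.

39096

`checksum` follows `id` (8 B), `magic` (2 B), `timestamp` (1 B), so it starts at offset 8 + 2 + 1 = 11 and occupies 2 bytes.
Bytes at offsets 11..12: 98 B8.
Big-endian stores the most-significant byte at the lowest address.
The bytes are already most-significant first: 0x98B8.
0x98B8 = 39096.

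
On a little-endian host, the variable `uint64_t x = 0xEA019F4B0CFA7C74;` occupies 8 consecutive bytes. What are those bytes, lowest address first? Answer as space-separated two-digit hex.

Split into bytes (most-significant first): EA 01 9F 4B 0C FA 7C 74.
Little-endian: lowest address holds the least-significant byte.
So at ascending addresses the bytes are 74 7C FA 0C 4B 9F 01 EA.

74 7C FA 0C 4B 9F 01 EA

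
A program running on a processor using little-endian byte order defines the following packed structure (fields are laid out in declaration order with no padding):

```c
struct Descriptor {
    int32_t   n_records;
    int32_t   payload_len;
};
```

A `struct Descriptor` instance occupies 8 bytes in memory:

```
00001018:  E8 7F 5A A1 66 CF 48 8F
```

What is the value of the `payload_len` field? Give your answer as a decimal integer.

`payload_len` follows `n_records` (4 bytes), so it starts at byte offset 4 and occupies 4 bytes.
Bytes at offsets 4..7: 66 CF 48 8F.
Little-endian: lowest address holds the least-significant byte.
Reassemble most-significant byte first: 8F 48 CF 66 → 0x8F48CF66.
Top bit is set, so as a signed 32-bit value this is 0x8F48CF66 − 2^32 = -1891053722.

-1891053722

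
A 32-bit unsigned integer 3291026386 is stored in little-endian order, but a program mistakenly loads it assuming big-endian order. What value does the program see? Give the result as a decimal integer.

3524471236

3291026386 in 32-bit hexadecimal is 0xC42913D2.
Stored little-endian, the bytes at ascending addresses are D2 13 29 C4.
Read back as big-endian, the last byte is least significant, giving 0xD21329C4.
0xD21329C4 = 3524471236.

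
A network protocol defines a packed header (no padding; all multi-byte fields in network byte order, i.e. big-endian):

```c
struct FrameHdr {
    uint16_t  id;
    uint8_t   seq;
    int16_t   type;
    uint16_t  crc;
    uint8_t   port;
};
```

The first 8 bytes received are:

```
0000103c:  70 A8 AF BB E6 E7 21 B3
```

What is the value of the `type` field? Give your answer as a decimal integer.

-17434

`type` follows `id` (2 B), `seq` (1 B), so it starts at offset 2 + 1 = 3 and occupies 2 bytes.
Bytes at offsets 3..4: BB E6.
In big-endian order the high byte comes first in memory.
The bytes are already most-significant first: 0xBBE6.
Top bit is set, so as a signed 16-bit value this is 0xBBE6 − 2^16 = -17434.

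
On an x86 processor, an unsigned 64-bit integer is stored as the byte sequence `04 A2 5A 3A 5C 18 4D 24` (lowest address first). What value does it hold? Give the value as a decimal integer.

Little-endian stores the least-significant byte at the lowest address.
Reassemble most-significant byte first: 24 4D 18 5C 3A 5A A2 04 → 0x244D185C3A5AA204.
0x244D185C3A5AA204 = 2615773742967202308.

2615773742967202308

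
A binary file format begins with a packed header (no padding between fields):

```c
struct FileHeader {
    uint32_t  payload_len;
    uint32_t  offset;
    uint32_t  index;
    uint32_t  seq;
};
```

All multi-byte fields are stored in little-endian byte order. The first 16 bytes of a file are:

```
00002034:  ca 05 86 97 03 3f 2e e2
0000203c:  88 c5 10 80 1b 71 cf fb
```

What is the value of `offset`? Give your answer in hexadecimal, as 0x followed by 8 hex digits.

0xE22E3F03

`offset` follows `payload_len` (4 bytes), so it starts at byte offset 4 and occupies 4 bytes.
Bytes at offsets 4..7: 03 3F 2E E2.
Little-endian stores the least-significant byte at the lowest address.
Reassemble most-significant byte first: E2 2E 3F 03 → 0xE22E3F03.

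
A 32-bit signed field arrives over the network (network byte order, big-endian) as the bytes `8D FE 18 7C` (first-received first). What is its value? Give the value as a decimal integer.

Big-endian: lowest address holds the most-significant byte.
The bytes are already most-significant first: 0x8DFE187C.
Top bit is set, so as a signed 32-bit value this is 0x8DFE187C − 2^32 = -1912727428.

-1912727428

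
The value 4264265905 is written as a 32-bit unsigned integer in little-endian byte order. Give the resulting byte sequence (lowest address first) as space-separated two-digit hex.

B1 88 2B FE

4264265905 in hexadecimal, padded to 32 bits, is 0xFE2B88B1.
Split into bytes (most-significant first): FE 2B 88 B1.
Little-endian: lowest address holds the least-significant byte.
So at ascending addresses the bytes are B1 88 2B FE.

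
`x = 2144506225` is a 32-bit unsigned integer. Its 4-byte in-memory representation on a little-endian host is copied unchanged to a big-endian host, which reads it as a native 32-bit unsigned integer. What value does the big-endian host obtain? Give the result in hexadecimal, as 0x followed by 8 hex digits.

0x7191D27F

2144506225 in 32-bit hexadecimal is 0x7FD29171.
Stored little-endian, the bytes at ascending addresses are 71 91 D2 7F.
Read back as big-endian, the last byte is least significant, giving 0x7191D27F.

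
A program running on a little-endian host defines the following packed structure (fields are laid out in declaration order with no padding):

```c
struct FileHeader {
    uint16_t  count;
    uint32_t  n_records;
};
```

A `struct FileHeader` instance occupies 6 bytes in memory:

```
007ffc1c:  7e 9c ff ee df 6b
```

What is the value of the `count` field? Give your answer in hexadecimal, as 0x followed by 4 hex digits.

0x9C7E

`count` is the first field, at byte offset 0, occupying 2 bytes.
Bytes at offsets 0..1: 7E 9C.
In little-endian order the low byte comes first in memory.
Reassemble most-significant byte first: 9C 7E → 0x9C7E.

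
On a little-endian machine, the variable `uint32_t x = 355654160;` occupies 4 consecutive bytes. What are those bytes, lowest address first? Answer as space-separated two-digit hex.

355654160 in hexadecimal, padded to 32 bits, is 0x1532DA10.
Split into bytes (most-significant first): 15 32 DA 10.
Little-endian: lowest address holds the least-significant byte.
So at ascending addresses the bytes are 10 DA 32 15.

10 DA 32 15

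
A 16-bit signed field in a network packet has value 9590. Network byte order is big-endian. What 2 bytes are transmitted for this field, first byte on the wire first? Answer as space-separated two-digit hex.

25 76

9590 in hexadecimal, padded to 16 bits, is 0x2576.
Split into bytes (most-significant first): 25 76.
Big-endian: lowest address holds the most-significant byte.
So the memory order matches the most-significant-first order: 25 76.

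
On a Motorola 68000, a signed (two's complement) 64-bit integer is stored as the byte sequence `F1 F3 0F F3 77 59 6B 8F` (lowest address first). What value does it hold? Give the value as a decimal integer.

In big-endian order the high byte comes first in memory.
The bytes are already most-significant first: 0xF1F30FF377596B8F.
Top bit is set, so as a signed 64-bit value this is 0xF1F30FF377596B8F − 2^64 = -1012447952874411121.

-1012447952874411121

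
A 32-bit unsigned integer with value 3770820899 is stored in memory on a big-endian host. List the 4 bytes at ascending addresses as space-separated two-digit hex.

3770820899 in hexadecimal, padded to 32 bits, is 0xE0C22923.
Split into bytes (most-significant first): E0 C2 29 23.
Big-endian stores the most-significant byte at the lowest address.
So the memory order matches the most-significant-first order: E0 C2 29 23.

E0 C2 29 23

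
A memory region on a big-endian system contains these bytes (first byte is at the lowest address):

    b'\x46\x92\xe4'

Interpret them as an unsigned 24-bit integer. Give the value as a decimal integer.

4625124

Big-endian: lowest address holds the most-significant byte.
The bytes are already most-significant first: 0x4692E4.
0x4692E4 = 4625124.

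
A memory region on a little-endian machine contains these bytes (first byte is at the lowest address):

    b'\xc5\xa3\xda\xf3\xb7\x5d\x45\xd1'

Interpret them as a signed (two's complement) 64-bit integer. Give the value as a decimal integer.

Little-endian stores the least-significant byte at the lowest address.
Reassemble most-significant byte first: D1 45 5D B7 F3 DA A3 C5 → 0xD1455DB7F3DAA3C5.
Top bit is set, so as a signed 64-bit value this is 0xD1455DB7F3DAA3C5 − 2^64 = -3367182101737987131.

-3367182101737987131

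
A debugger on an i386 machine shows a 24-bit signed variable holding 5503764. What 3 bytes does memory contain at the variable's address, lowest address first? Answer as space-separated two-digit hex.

14 FB 53

5503764 in hexadecimal, padded to 24 bits, is 0x53FB14.
Split into bytes (most-significant first): 53 FB 14.
Little-endian: lowest address holds the least-significant byte.
So at ascending addresses the bytes are 14 FB 53.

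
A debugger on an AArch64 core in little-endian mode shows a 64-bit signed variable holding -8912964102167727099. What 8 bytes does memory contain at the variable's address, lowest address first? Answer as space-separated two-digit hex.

Two's complement of -8912964102167727099 in 64 bits: 8912964102167727099 = 0x7BB135A0C5840BFB; invert → 0x844ECA5F3A7BF404; add 1 → 0x844ECA5F3A7BF405.
Split into bytes (most-significant first): 84 4E CA 5F 3A 7B F4 05.
In little-endian order the low byte comes first in memory.
So at ascending addresses the bytes are 05 F4 7B 3A 5F CA 4E 84.

05 F4 7B 3A 5F CA 4E 84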